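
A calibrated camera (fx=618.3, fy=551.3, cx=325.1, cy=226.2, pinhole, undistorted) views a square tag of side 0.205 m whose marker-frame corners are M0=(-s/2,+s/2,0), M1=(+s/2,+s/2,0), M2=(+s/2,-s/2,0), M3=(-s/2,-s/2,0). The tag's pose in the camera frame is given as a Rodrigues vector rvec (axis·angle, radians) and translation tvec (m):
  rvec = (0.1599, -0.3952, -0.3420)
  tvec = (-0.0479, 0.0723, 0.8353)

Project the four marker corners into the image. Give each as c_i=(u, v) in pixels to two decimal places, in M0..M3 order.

Intrinsics K: fx=618.3, fy=551.3, cx=325.1, cy=226.2
Marker side s = 0.205 m; corners in marker frame (Z=0):
  M0 = (-0.1025, +0.1025, 0)
  M1 = (+0.1025, +0.1025, 0)
  M2 = (+0.1025, -0.1025, 0)
  M3 = (-0.1025, -0.1025, 0)
rvec = (0.1599, -0.3952, -0.3420), |rvec| = θ = 0.54655 rad = 31.315°
Rodrigues: sinθ=0.51974, 1−cosθ=0.14568; R = I + sinθ·[k]× + (1−cosθ)·[k]×²:
    [+0.86679 +0.29441 -0.40249]
    [-0.35604 +0.93049 -0.08614]
    [+0.34915 +0.21797 +0.91136]
t = (-0.0479, 0.0723, 0.8353) m
M0: Pc = R·M0+t = (-0.10657, +0.20417, +0.82185); u = 618.3·(-0.10657)/0.82185 + 325.1 = 244.9254, v = 551.3·(+0.20417)/0.82185 + 226.2 = 363.1571
M1: Pc = R·M1+t = (+0.07112, +0.13118, +0.89343); u = 618.3·(+0.07112)/0.89343 + 325.1 = 374.3209, v = 551.3·(+0.13118)/0.89343 + 226.2 = 307.1465
M2: Pc = R·M2+t = (+0.01077, -0.05957, +0.84875); u = 618.3·(+0.01077)/0.84875 + 325.1 = 332.9454, v = 551.3·(-0.05957)/0.84875 + 226.2 = 187.5067
M3: Pc = R·M3+t = (-0.16692, +0.01342, +0.77717); u = 618.3·(-0.16692)/0.77717 + 325.1 = 192.2996, v = 551.3·(+0.01342)/0.77717 + 226.2 = 235.7191

c0=(244.93, 363.16) c1=(374.32, 307.15) c2=(332.95, 187.51) c3=(192.30, 235.72)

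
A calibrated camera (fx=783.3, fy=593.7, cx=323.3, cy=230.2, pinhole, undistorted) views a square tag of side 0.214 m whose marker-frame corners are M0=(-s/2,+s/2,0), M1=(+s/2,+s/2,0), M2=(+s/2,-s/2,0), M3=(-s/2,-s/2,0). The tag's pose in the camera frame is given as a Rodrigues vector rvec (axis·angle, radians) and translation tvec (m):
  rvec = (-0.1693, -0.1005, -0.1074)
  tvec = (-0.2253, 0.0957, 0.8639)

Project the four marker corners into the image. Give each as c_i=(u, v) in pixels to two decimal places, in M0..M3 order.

Intrinsics K: fx=783.3, fy=593.7, cx=323.3, cy=230.2
Marker side s = 0.214 m; corners in marker frame (Z=0):
  M0 = (-0.1070, +0.1070, 0)
  M1 = (+0.1070, +0.1070, 0)
  M2 = (+0.1070, -0.1070, 0)
  M3 = (-0.1070, -0.1070, 0)
rvec = (-0.1693, -0.1005, -0.1074), |rvec| = θ = 0.22427 rad = 12.850°
Rodrigues: sinθ=0.22240, 1−cosθ=0.02504; R = I + sinθ·[k]× + (1−cosθ)·[k]×²:
    [+0.98923 +0.11497 -0.09061]
    [-0.09803 +0.97999 +0.17326]
    [+0.10871 -0.16251 +0.98070]
t = (-0.2253, 0.0957, 0.8639) m
M0: Pc = R·M0+t = (-0.31885, +0.21105, +0.83488); u = 783.3·(-0.31885)/0.83488 + 323.3 = 24.1532, v = 593.7·(+0.21105)/0.83488 + 230.2 = 380.2804
M1: Pc = R·M1+t = (-0.10715, +0.19007, +0.85814); u = 783.3·(-0.10715)/0.85814 + 323.3 = 225.4948, v = 593.7·(+0.19007)/0.85814 + 230.2 = 361.6979
M2: Pc = R·M2+t = (-0.13175, -0.01965, +0.89292); u = 783.3·(-0.13175)/0.89292 + 323.3 = 207.7203, v = 593.7·(-0.01965)/0.89292 + 230.2 = 217.1363
M3: Pc = R·M3+t = (-0.34345, +0.00133, +0.86966); u = 783.3·(-0.34345)/0.86966 + 323.3 = 13.9548, v = 593.7·(+0.00133)/0.86966 + 230.2 = 231.1085

c0=(24.15, 380.28) c1=(225.49, 361.70) c2=(207.72, 217.14) c3=(13.95, 231.11)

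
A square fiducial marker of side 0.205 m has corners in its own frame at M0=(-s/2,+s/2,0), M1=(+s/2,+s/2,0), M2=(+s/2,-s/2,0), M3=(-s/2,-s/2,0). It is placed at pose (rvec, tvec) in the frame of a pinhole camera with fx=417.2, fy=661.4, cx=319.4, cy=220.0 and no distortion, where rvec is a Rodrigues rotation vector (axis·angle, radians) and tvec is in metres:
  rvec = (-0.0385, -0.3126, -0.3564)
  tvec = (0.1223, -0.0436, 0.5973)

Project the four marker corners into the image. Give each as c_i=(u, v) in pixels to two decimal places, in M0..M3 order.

c0=(368.56, 321.38) c1=(484.31, 238.75) c2=(437.65, 36.25) c3=(315.94, 96.77)

Intrinsics K: fx=417.2, fy=661.4, cx=319.4, cy=220.0
Marker side s = 0.205 m; corners in marker frame (Z=0):
  M0 = (-0.1025, +0.1025, 0)
  M1 = (+0.1025, +0.1025, 0)
  M2 = (+0.1025, -0.1025, 0)
  M3 = (-0.1025, -0.1025, 0)
rvec = (-0.0385, -0.3126, -0.3564), |rvec| = θ = 0.47563 rad = 27.251°
Rodrigues: sinθ=0.45790, 1−cosθ=0.11099; R = I + sinθ·[k]× + (1−cosθ)·[k]×²:
    [+0.88973 +0.34902 -0.29421]
    [-0.33721 +0.93695 +0.09173]
    [+0.30768 +0.01760 +0.95133]
t = (0.1223, -0.0436, 0.5973) m
M0: Pc = R·M0+t = (+0.06688, +0.08700, +0.56757); u = 417.2·(+0.06688)/0.56757 + 319.4 = 368.5590, v = 661.4·(+0.08700)/0.56757 + 220.0 = 321.3849
M1: Pc = R·M1+t = (+0.24927, +0.01787, +0.63064); u = 417.2·(+0.24927)/0.63064 + 319.4 = 484.3057, v = 661.4·(+0.01787)/0.63064 + 220.0 = 238.7453
M2: Pc = R·M2+t = (+0.17772, -0.17420, +0.62703); u = 417.2·(+0.17772)/0.62703 + 319.4 = 437.6491, v = 661.4·(-0.17420)/0.62703 + 220.0 = 36.2510
M3: Pc = R·M3+t = (-0.00467, -0.10507, +0.56396); u = 417.2·(-0.00467)/0.56396 + 319.4 = 315.9438, v = 661.4·(-0.10507)/0.56396 + 220.0 = 96.7718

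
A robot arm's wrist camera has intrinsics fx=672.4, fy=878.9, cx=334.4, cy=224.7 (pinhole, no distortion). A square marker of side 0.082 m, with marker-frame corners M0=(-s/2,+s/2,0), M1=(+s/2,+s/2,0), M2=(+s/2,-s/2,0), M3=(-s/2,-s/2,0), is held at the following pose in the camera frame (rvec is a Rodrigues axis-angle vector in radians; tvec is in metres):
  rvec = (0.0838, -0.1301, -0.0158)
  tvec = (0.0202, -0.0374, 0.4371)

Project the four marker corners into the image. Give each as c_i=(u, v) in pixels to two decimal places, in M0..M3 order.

c0=(303.46, 233.42) c1=(426.80, 229.79) c2=(426.97, 66.27) c3=(301.64, 65.92)

Intrinsics K: fx=672.4, fy=878.9, cx=334.4, cy=224.7
Marker side s = 0.082 m; corners in marker frame (Z=0):
  M0 = (-0.0410, +0.0410, 0)
  M1 = (+0.0410, +0.0410, 0)
  M2 = (+0.0410, -0.0410, 0)
  M3 = (-0.0410, -0.0410, 0)
rvec = (0.0838, -0.1301, -0.0158), |rvec| = θ = 0.15556 rad = 8.913°
Rodrigues: sinθ=0.15493, 1−cosθ=0.01207; R = I + sinθ·[k]× + (1−cosθ)·[k]×²:
    [+0.99143 +0.01030 -0.13024]
    [-0.02118 +0.99637 -0.08244]
    [+0.12892 +0.08449 +0.98805]
t = (0.0202, -0.0374, 0.4371) m
M0: Pc = R·M0+t = (-0.02003, +0.00432, +0.43528); u = 672.4·(-0.02003)/0.43528 + 334.4 = 303.4640, v = 878.9·(+0.00432)/0.43528 + 224.7 = 233.4217
M1: Pc = R·M1+t = (+0.06127, +0.00258, +0.44585); u = 672.4·(+0.06127)/0.44585 + 334.4 = 426.8044, v = 878.9·(+0.00258)/0.44585 + 224.7 = 229.7918
M2: Pc = R·M2+t = (+0.06043, -0.07912, +0.43892); u = 672.4·(+0.06043)/0.43892 + 334.4 = 426.9695, v = 878.9·(-0.07912)/0.43892 + 224.7 = 66.2705
M3: Pc = R·M3+t = (-0.02087, -0.07738, +0.42835); u = 672.4·(-0.02087)/0.42835 + 334.4 = 301.6383, v = 878.9·(-0.07738)/0.42835 + 224.7 = 65.9237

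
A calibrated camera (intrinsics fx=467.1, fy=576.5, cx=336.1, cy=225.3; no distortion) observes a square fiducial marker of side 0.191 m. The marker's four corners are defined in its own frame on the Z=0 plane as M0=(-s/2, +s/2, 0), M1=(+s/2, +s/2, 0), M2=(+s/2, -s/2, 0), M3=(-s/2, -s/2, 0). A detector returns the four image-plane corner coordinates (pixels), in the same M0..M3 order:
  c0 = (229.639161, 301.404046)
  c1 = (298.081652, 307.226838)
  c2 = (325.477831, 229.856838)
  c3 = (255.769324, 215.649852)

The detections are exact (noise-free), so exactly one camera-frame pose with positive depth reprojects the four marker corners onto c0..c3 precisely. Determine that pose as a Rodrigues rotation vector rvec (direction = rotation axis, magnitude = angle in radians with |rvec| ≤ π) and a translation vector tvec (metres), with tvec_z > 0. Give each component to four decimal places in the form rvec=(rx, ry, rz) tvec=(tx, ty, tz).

rvec=(0.4531, -0.5647, 0.2903) tvec=(-0.1402, 0.0781, 1.1375)

Intrinsics K: fx=467.1, fy=576.5, cx=336.1, cy=225.3
Marker side s = 0.191 m; corners in marker frame (Z=0):
  M0 = (-0.0955, +0.0955, 0)
  M1 = (+0.0955, +0.0955, 0)
  M2 = (+0.0955, -0.0955, 0)
  M3 = (-0.0955, -0.0955, 0)
Detected image corners:
  c0 = (229.639161, 301.404046) px
  c1 = (298.081652, 307.226838) px
  c2 = (325.477831, 229.856838) px
  c3 = (255.769324, 215.649852) px
Planar DLT: solve 8×8 A·h = b for H (H[2,2]=1):
  H  [+500.87560 -59.69910 +278.52800]
  H  [+184.25237 +502.57051 +264.90667]
  H  [+0.50251 +0.29065 +1.00000]
B = K⁻¹H; ‖b₁‖=0.879112, ‖b₂‖=0.879112; λ = 2/(‖b₁‖+‖b₂‖) = 1.137512, sign → tz>0 ⇒ λ=+1.137512
r₁ = λ·B[:,0] = (+0.80847,+0.14017,+0.57161); r₂ = λ·B[:,1] = (-0.38328,+0.86243,+0.33062)
r₃ = r₁×r₂ = (-0.44663,-0.48638,+0.75097); SVD([r₁ r₂ r₃]) → R = UVᵀ:
  R  [+0.80847 -0.38328 -0.44663]
  R  [+0.14017 +0.86243 -0.48638]
  R  [+0.57161 +0.33062 +0.75097]
t = (-0.14020, +0.07815, +1.13751) m
tr R = 2.421867; θ = arccos((tr R − 1)/2) = 0.779972 rad = 44.689°
axis k = ((R−Rᵀ)₃₂, (R−Rᵀ)₁₃, (R−Rᵀ)₂₁) / (2 sinθ) = (+0.580869, -0.723940, +0.372158)
rvec = θ·k = (+0.453062, -0.564653, +0.290273)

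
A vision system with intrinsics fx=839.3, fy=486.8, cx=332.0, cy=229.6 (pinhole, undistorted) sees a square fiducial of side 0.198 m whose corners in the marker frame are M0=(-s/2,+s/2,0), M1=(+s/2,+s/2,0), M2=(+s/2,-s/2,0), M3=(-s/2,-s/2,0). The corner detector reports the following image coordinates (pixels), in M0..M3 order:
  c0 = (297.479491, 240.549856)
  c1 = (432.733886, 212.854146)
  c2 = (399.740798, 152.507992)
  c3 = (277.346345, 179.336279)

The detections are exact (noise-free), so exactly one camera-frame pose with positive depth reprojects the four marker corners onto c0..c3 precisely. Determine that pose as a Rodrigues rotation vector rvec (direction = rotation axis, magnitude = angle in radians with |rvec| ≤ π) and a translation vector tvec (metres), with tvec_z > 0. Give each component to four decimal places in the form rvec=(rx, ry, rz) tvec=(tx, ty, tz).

rvec=(-0.5839, 0.2688, -0.2759) tvec=(0.0263, -0.0855, 1.2061)

Intrinsics K: fx=839.3, fy=486.8, cx=332.0, cy=229.6
Marker side s = 0.198 m; corners in marker frame (Z=0):
  M0 = (-0.0990, +0.0990, 0)
  M1 = (+0.0990, +0.0990, 0)
  M2 = (+0.0990, -0.0990, 0)
  M3 = (-0.0990, -0.0990, 0)
Detected image corners:
  c0 = (297.479491, 240.549856) px
  c1 = (432.733886, 212.854146) px
  c2 = (399.740798, 152.507992) px
  c3 = (277.346345, 179.336279) px
Planar DLT: solve 8×8 A·h = b for H (H[2,2]=1):
  H  [+599.48758 -33.44522 +350.30120]
  H  [-165.26722 +213.73347 +195.07301]
  H  [-0.14102 -0.47509 +1.00000]
B = K⁻¹H; ‖b₁‖=0.829089, ‖b₂‖=0.829089; λ = 2/(‖b₁‖+‖b₂‖) = 1.206143, sign → tz>0 ⇒ λ=+1.206143
r₁ = λ·B[:,0] = (+0.92879,-0.32926,-0.17009); r₂ = λ·B[:,1] = (+0.17861,+0.79984,-0.57303)
r₃ = r₁×r₂ = (+0.32472,+0.50185,+0.80169); SVD([r₁ r₂ r₃]) → R = UVᵀ:
  R  [+0.92879 +0.17861 +0.32472]
  R  [-0.32926 +0.79984 +0.50185]
  R  [-0.17009 -0.57303 +0.80169]
t = (+0.02630, -0.08555, +1.20614) m
tr R = 2.530322; θ = arccos((tr R − 1)/2) = 0.699505 rad = 40.079°
axis k = ((R−Rᵀ)₃₂, (R−Rᵀ)₁₃, (R−Rᵀ)₂₁) / (2 sinθ) = (-0.834738, +0.384261, -0.394406)
rvec = θ·k = (-0.583903, +0.268792, -0.275889)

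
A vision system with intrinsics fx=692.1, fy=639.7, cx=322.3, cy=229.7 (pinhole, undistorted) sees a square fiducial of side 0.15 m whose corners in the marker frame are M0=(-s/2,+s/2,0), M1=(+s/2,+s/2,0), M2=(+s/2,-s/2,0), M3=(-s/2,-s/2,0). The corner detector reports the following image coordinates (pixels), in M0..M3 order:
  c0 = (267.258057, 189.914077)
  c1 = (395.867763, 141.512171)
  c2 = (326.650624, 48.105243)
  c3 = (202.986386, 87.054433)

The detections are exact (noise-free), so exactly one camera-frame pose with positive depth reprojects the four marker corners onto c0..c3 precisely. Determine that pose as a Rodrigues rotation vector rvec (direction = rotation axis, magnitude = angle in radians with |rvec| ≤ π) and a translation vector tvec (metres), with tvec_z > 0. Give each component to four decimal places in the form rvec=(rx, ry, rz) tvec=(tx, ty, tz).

rvec=(-0.4370, -0.2279, -0.4665) tvec=(-0.0244, -0.1311, 0.7257)

Intrinsics K: fx=692.1, fy=639.7, cx=322.3, cy=229.7
Marker side s = 0.15 m; corners in marker frame (Z=0):
  M0 = (-0.0750, +0.0750, 0)
  M1 = (+0.0750, +0.0750, 0)
  M2 = (+0.0750, -0.0750, 0)
  M3 = (-0.0750, -0.0750, 0)
Detected image corners:
  c0 = (267.258057, 189.914077) px
  c1 = (395.867763, 141.512171) px
  c2 = (326.650624, 48.105243) px
  c3 = (202.986386, 87.054433) px
Planar DLT: solve 8×8 A·h = b for H (H[2,2]=1):
  H  [+967.22340 +300.39314 +298.98600]
  H  [-240.37495 +596.45745 +114.15877]
  H  [+0.42561 -0.48659 +1.00000]
B = K⁻¹H; ‖b₁‖=1.378012, ‖b₂‖=1.378012; λ = 2/(‖b₁‖+‖b₂‖) = 0.725683, sign → tz>0 ⇒ λ=+0.725683
r₁ = λ·B[:,0] = (+0.87033,-0.38359,+0.30886); r₂ = λ·B[:,1] = (+0.47941,+0.80342,-0.35311)
r₃ = r₁×r₂ = (-0.11269,+0.45539,+0.88313); SVD([r₁ r₂ r₃]) → R = UVᵀ:
  R  [+0.87033 +0.47941 -0.11269]
  R  [-0.38359 +0.80342 +0.45539]
  R  [+0.30886 -0.35311 +0.88313]
t = (-0.02445, -0.13107, +0.72568) m
tr R = 2.556880; θ = arccos((tr R − 1)/2) = 0.678619 rad = 38.882°
axis k = ((R−Rᵀ)₃₂, (R−Rᵀ)₁₃, (R−Rᵀ)₂₁) / (2 sinθ) = (-0.643995, -0.335778, -0.687404)
rvec = θ·k = (-0.437027, -0.227866, -0.466485)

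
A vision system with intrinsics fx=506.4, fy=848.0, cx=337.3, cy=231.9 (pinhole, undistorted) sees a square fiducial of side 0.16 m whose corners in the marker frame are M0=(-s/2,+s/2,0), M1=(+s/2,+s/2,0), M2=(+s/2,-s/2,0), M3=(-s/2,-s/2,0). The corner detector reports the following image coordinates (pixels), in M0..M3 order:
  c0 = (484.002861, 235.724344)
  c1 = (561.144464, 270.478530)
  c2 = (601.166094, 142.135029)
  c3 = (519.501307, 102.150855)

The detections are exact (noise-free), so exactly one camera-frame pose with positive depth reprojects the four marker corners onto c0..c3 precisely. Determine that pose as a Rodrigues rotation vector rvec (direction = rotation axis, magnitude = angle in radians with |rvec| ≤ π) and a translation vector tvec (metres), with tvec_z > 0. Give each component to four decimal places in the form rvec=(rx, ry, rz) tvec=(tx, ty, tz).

Intrinsics K: fx=506.4, fy=848.0, cx=337.3, cy=231.9
Marker side s = 0.16 m; corners in marker frame (Z=0):
  M0 = (-0.0800, +0.0800, 0)
  M1 = (+0.0800, +0.0800, 0)
  M2 = (+0.0800, -0.0800, 0)
  M3 = (-0.0800, -0.0800, 0)
Detected image corners:
  c0 = (484.002861, 235.724344) px
  c1 = (561.144464, 270.478530) px
  c2 = (601.166094, 142.135029) px
  c3 = (519.501307, 102.150855) px
Planar DLT: solve 8×8 A·h = b for H (H[2,2]=1):
  H  [+566.36127 -9.81742 +541.23625]
  H  [+257.46236 +896.74716 +190.00664]
  H  [+0.13032 +0.41800 +1.00000]
B = K⁻¹H; ‖b₁‖=1.073776, ‖b₂‖=1.073776; λ = 2/(‖b₁‖+‖b₂‖) = 0.931293, sign → tz>0 ⇒ λ=+0.931293
r₁ = λ·B[:,0] = (+0.96072,+0.24956,+0.12137); r₂ = λ·B[:,1] = (-0.27735,+0.87837,+0.38928)
r₃ = r₁×r₂ = (-0.00946,-0.40766,+0.91309); SVD([r₁ r₂ r₃]) → R = UVᵀ:
  R  [+0.96072 -0.27735 -0.00946]
  R  [+0.24956 +0.87837 -0.40766]
  R  [+0.12137 +0.38928 +0.91309]
t = (+0.37505, -0.04601, +0.93129) m
tr R = 2.752181; θ = arccos((tr R − 1)/2) = 0.503103 rad = 28.826°
axis k = ((R−Rᵀ)₃₂, (R−Rᵀ)₁₃, (R−Rᵀ)₂₁) / (2 sinθ) = (+0.826451, -0.135670, +0.546418)
rvec = θ·k = (+0.415790, -0.068256, +0.274905)

rvec=(0.4158, -0.0683, 0.2749) tvec=(0.3750, -0.0460, 0.9313)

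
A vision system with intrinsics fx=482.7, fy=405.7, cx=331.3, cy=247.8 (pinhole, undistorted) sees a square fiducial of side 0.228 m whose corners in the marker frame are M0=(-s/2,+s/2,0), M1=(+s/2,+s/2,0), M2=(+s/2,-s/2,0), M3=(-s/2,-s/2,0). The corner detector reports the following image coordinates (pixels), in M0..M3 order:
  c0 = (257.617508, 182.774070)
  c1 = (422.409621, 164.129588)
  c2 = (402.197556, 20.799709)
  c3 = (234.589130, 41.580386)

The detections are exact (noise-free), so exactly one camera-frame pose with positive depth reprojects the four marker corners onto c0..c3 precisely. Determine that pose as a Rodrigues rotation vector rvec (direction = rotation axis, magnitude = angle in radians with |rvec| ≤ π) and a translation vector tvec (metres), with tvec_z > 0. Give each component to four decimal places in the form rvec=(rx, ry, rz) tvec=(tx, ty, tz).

rvec=(0.0557, 0.0324, -0.1283) tvec=(-0.0034, -0.2342, 0.6563)

Intrinsics K: fx=482.7, fy=405.7, cx=331.3, cy=247.8
Marker side s = 0.228 m; corners in marker frame (Z=0):
  M0 = (-0.1140, +0.1140, 0)
  M1 = (+0.1140, +0.1140, 0)
  M2 = (+0.1140, -0.1140, 0)
  M3 = (-0.1140, -0.1140, 0)
Detected image corners:
  c0 = (257.617508, 182.774070) px
  c1 = (422.409621, 164.129588) px
  c2 = (402.197556, 20.799709) px
  c3 = (234.589130, 41.580386) px
Planar DLT: solve 8×8 A·h = b for H (H[2,2]=1):
  H  [+710.92421 +121.66809 +328.78676]
  H  [-91.99959 +632.25713 +103.04250]
  H  [-0.05458 +0.08142 +1.00000]
B = K⁻¹H; ‖b₁‖=1.523581, ‖b₂‖=1.523581; λ = 2/(‖b₁‖+‖b₂‖) = 0.656348, sign → tz>0 ⇒ λ=+0.656348
r₁ = λ·B[:,0] = (+0.99126,-0.12696,-0.03582); r₂ = λ·B[:,1] = (+0.12876,+0.99023,+0.05344)
r₃ = r₁×r₂ = (+0.02869,-0.05759,+0.99793); SVD([r₁ r₂ r₃]) → R = UVᵀ:
  R  [+0.99126 +0.12876 +0.02869]
  R  [-0.12696 +0.99023 -0.05759]
  R  [-0.03582 +0.05344 +0.99793]
t = (-0.00342, -0.23419, +0.65635) m
tr R = 2.979424; θ = arccos((tr R − 1)/2) = 0.143566 rad = 8.226°
axis k = ((R−Rᵀ)₃₂, (R−Rᵀ)₁₃, (R−Rᵀ)₂₁) / (2 sinθ) = (+0.388007, +0.225440, -0.893660)
rvec = θ·k = (+0.055704, +0.032365, -0.128299)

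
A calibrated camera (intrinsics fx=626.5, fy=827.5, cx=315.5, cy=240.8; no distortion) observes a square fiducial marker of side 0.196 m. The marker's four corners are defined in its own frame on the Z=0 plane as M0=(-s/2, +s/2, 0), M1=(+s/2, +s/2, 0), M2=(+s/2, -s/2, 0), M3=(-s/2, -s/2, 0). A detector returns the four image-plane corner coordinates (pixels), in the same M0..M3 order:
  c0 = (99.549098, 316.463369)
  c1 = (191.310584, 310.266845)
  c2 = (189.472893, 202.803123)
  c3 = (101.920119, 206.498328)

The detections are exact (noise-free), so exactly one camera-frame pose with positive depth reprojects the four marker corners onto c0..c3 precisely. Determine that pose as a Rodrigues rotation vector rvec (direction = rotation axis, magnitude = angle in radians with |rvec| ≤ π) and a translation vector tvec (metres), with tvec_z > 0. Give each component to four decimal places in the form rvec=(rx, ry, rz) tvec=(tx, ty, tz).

Intrinsics K: fx=626.5, fy=827.5, cx=315.5, cy=240.8
Marker side s = 0.196 m; corners in marker frame (Z=0):
  M0 = (-0.0980, +0.0980, 0)
  M1 = (+0.0980, +0.0980, 0)
  M2 = (+0.0980, -0.0980, 0)
  M3 = (-0.0980, -0.0980, 0)
Detected image corners:
  c0 = (99.549098, 316.463369) px
  c1 = (191.310584, 310.266845) px
  c2 = (189.472893, 202.803123) px
  c3 = (101.920119, 206.498328) px
Planar DLT: solve 8×8 A·h = b for H (H[2,2]=1):
  H  [+472.68619 -36.06496 +146.03421]
  H  [+2.50176 +492.64786 +257.70797]
  H  [+0.10651 -0.23918 +1.00000]
B = K⁻¹H; ‖b₁‖=0.709449, ‖b₂‖=0.709449; λ = 2/(‖b₁‖+‖b₂‖) = 1.409544, sign → tz>0 ⇒ λ=+1.409544
r₁ = λ·B[:,0] = (+0.98788,-0.03942,+0.15013); r₂ = λ·B[:,1] = (+0.08864,+0.93727,-0.33714)
r₃ = r₁×r₂ = (-0.12742,+0.34636,+0.92941); SVD([r₁ r₂ r₃]) → R = UVᵀ:
  R  [+0.98788 +0.08864 -0.12742]
  R  [-0.03942 +0.93727 +0.34636]
  R  [+0.15013 -0.33714 +0.92941]
t = (-0.38128, +0.02880, +1.40954) m
tr R = 2.854559; θ = arccos((tr R − 1)/2) = 0.383716 rad = 21.985°
axis k = ((R−Rᵀ)₃₂, (R−Rᵀ)₁₃, (R−Rᵀ)₂₁) / (2 sinθ) = (-0.912874, -0.370682, -0.171041)
rvec = θ·k = (-0.350285, -0.142237, -0.065631)

rvec=(-0.3503, -0.1422, -0.0656) tvec=(-0.3813, 0.0288, 1.4095)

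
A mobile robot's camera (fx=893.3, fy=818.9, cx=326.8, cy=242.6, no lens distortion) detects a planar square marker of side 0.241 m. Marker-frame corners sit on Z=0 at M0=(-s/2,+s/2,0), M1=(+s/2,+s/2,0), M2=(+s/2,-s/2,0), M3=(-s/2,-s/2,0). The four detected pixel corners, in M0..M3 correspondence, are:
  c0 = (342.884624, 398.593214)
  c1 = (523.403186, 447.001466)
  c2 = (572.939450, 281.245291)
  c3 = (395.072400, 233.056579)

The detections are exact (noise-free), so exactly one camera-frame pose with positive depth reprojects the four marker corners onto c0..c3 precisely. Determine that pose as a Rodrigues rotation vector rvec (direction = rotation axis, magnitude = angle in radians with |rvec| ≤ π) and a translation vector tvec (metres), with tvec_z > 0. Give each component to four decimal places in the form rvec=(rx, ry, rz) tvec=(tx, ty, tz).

Intrinsics K: fx=893.3, fy=818.9, cx=326.8, cy=242.6
Marker side s = 0.241 m; corners in marker frame (Z=0):
  M0 = (-0.1205, +0.1205, 0)
  M1 = (+0.1205, +0.1205, 0)
  M2 = (+0.1205, -0.1205, 0)
  M3 = (-0.1205, -0.1205, 0)
Detected image corners:
  c0 = (342.884624, 398.593214) px
  c1 = (523.403186, 447.001466) px
  c2 = (572.939450, 281.245291) px
  c3 = (395.072400, 233.056579) px
Planar DLT: solve 8×8 A·h = b for H (H[2,2]=1):
  H  [+748.75297 -237.70285 +458.87677]
  H  [+204.29980 +667.56166 +339.42715]
  H  [+0.01145 -0.05815 +1.00000]
B = K⁻¹H; ‖b₁‖=0.869621, ‖b₂‖=0.869621; λ = 2/(‖b₁‖+‖b₂‖) = 1.149926, sign → tz>0 ⇒ λ=+1.149926
r₁ = λ·B[:,0] = (+0.95903,+0.28298,+0.01317); r₂ = λ·B[:,1] = (-0.28153,+0.95722,-0.06686)
r₃ = r₁×r₂ = (-0.03153,+0.06042,+0.99768); SVD([r₁ r₂ r₃]) → R = UVᵀ:
  R  [+0.95903 -0.28153 -0.03153]
  R  [+0.28298 +0.95722 +0.06042]
  R  [+0.01317 -0.06686 +0.99768]
t = (+0.17002, +0.13597, +1.14993) m
tr R = 2.913930; θ = arccos((tr R − 1)/2) = 0.294439 rad = 16.870°
axis k = ((R−Rᵀ)₃₂, (R−Rᵀ)₁₃, (R−Rᵀ)₂₁) / (2 sinθ) = (-0.219298, -0.077019, +0.972613)
rvec = θ·k = (-0.064570, -0.022677, +0.286375)

rvec=(-0.0646, -0.0227, 0.2864) tvec=(0.1700, 0.1360, 1.1499)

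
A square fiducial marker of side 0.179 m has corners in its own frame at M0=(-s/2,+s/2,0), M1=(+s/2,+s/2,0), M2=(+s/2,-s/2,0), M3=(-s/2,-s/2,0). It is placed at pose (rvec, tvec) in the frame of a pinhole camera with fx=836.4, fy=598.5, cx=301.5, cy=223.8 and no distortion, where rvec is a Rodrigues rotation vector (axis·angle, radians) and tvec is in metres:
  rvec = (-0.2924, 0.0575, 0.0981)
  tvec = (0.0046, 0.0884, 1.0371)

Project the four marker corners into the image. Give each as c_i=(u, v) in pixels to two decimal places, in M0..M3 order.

c0=(224.50, 321.27) c1=(371.51, 331.90) c2=(382.99, 230.04) c3=(242.86, 221.13)

Intrinsics K: fx=836.4, fy=598.5, cx=301.5, cy=223.8
Marker side s = 0.179 m; corners in marker frame (Z=0):
  M0 = (-0.0895, +0.0895, 0)
  M1 = (+0.0895, +0.0895, 0)
  M2 = (+0.0895, -0.0895, 0)
  M3 = (-0.0895, -0.0895, 0)
rvec = (-0.2924, 0.0575, 0.0981), |rvec| = θ = 0.31373 rad = 17.976°
Rodrigues: sinθ=0.30861, 1−cosθ=0.04881; R = I + sinθ·[k]× + (1−cosθ)·[k]×²:
    [+0.99359 -0.10484 +0.04234]
    [+0.08816 +0.95283 +0.29042]
    [-0.07079 -0.28483 +0.95596]
t = (0.0046, 0.0884, 1.0371) m
M0: Pc = R·M0+t = (-0.09371, +0.16579, +1.01794); u = 836.4·(-0.09371)/1.01794 + 301.5 = 224.5034, v = 598.5·(+0.16579)/1.01794 + 223.8 = 321.2749
M1: Pc = R·M1+t = (+0.08414, +0.18157, +1.00527); u = 836.4·(+0.08414)/1.00527 + 301.5 = 371.5083, v = 598.5·(+0.18157)/1.00527 + 223.8 = 331.8988
M2: Pc = R·M2+t = (+0.10291, +0.01101, +1.05626); u = 836.4·(+0.10291)/1.05626 + 301.5 = 382.9888, v = 598.5·(+0.01101)/1.05626 + 223.8 = 230.0398
M3: Pc = R·M3+t = (-0.07494, -0.00477, +1.06893); u = 836.4·(-0.07494)/1.06893 + 301.5 = 242.8594, v = 598.5·(-0.00477)/1.06893 + 223.8 = 221.1301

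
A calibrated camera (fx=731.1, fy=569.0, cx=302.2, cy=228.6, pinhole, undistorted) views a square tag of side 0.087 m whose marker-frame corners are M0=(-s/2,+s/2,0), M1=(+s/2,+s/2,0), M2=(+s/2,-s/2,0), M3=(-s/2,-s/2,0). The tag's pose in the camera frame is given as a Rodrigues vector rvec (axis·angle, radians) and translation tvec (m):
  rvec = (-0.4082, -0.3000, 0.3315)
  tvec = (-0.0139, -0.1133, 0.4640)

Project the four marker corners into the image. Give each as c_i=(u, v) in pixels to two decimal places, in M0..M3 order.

c0=(194.57, 108.78) c1=(325.38, 154.14) c2=(356.20, 72.73) c3=(237.01, 27.74)

Intrinsics K: fx=731.1, fy=569.0, cx=302.2, cy=228.6
Marker side s = 0.087 m; corners in marker frame (Z=0):
  M0 = (-0.0435, +0.0435, 0)
  M1 = (+0.0435, +0.0435, 0)
  M2 = (+0.0435, -0.0435, 0)
  M3 = (-0.0435, -0.0435, 0)
rvec = (-0.4082, -0.3000, 0.3315), |rvec| = θ = 0.60541 rad = 34.687°
Rodrigues: sinθ=0.56910, 1−cosθ=0.17773; R = I + sinθ·[k]× + (1−cosθ)·[k]×²:
    [+0.90307 -0.25224 -0.34762]
    [+0.37100 +0.86591 +0.33549]
    [+0.21639 -0.43194 +0.87556]
t = (-0.0139, -0.1133, 0.4640) m
M0: Pc = R·M0+t = (-0.06416, -0.09177, +0.43580); u = 731.1·(-0.06416)/0.43580 + 302.2 = 194.5714, v = 569.0·(-0.09177)/0.43580 + 228.6 = 108.7786
M1: Pc = R·M1+t = (+0.01441, -0.05949, +0.45462); u = 731.1·(+0.01441)/0.45462 + 302.2 = 325.3754, v = 569.0·(-0.05949)/0.45462 + 228.6 = 154.1378
M2: Pc = R·M2+t = (+0.03636, -0.13483, +0.49220); u = 731.1·(+0.03636)/0.49220 + 302.2 = 356.2015, v = 569.0·(-0.13483)/0.49220 + 228.6 = 72.7342
M3: Pc = R·M3+t = (-0.04221, -0.16711, +0.47338); u = 731.1·(-0.04221)/0.47338 + 302.2 = 237.0073, v = 569.0·(-0.16711)/0.47338 + 228.6 = 27.7385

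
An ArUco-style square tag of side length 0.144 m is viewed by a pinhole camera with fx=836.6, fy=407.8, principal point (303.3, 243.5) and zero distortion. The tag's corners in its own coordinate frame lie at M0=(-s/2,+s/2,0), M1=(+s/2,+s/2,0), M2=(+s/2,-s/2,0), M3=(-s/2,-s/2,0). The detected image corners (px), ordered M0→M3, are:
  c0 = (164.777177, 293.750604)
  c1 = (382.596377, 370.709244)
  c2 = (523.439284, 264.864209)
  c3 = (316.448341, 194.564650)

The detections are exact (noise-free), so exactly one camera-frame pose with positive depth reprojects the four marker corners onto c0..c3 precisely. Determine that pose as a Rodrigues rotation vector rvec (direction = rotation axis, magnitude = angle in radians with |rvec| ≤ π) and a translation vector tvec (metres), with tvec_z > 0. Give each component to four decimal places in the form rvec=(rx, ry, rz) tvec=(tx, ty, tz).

rvec=(-0.2206, -0.0050, 0.6191) tvec=(0.0249, 0.0404, 0.4645)

Intrinsics K: fx=836.6, fy=407.8, cx=303.3, cy=243.5
Marker side s = 0.144 m; corners in marker frame (Z=0):
  M0 = (-0.0720, +0.0720, 0)
  M1 = (+0.0720, +0.0720, 0)
  M2 = (+0.0720, -0.0720, 0)
  M3 = (-0.0720, -0.0720, 0)
Detected image corners:
  c0 = (164.777177, 293.750604) px
  c1 = (382.596377, 370.709244) px
  c2 = (523.439284, 264.864209) px
  c3 = (316.448341, 194.564650) px
Planar DLT: solve 8×8 A·h = b for H (H[2,2]=1):
  H  [+1428.15838 -1170.26020 +348.14977]
  H  [+473.57091 +586.74472 +278.98190]
  H  [-0.13169 -0.44470 +1.00000]
B = K⁻¹H; ‖b₁‖=2.152721, ‖b₂‖=2.152721; λ = 2/(‖b₁‖+‖b₂‖) = 0.464528, sign → tz>0 ⇒ λ=+0.464528
r₁ = λ·B[:,0] = (+0.81517,+0.57598,-0.06117); r₂ = λ·B[:,1] = (-0.57490,+0.79171,-0.20658)
r₃ = r₁×r₂ = (-0.07055,+0.20357,+0.97652); SVD([r₁ r₂ r₃]) → R = UVᵀ:
  R  [+0.81517 -0.57490 -0.07055]
  R  [+0.57598 +0.79171 +0.20357]
  R  [-0.06117 -0.20658 +0.97652]
t = (+0.02490, +0.04042, +0.46453) m
tr R = 2.583404; θ = arccos((tr R − 1)/2) = 0.657206 rad = 37.655°
axis k = ((R−Rᵀ)₃₂, (R−Rᵀ)₁₃, (R−Rᵀ)₂₁) / (2 sinθ) = (-0.335684, -0.007674, +0.941943)
rvec = θ·k = (-0.220613, -0.005043, +0.619051)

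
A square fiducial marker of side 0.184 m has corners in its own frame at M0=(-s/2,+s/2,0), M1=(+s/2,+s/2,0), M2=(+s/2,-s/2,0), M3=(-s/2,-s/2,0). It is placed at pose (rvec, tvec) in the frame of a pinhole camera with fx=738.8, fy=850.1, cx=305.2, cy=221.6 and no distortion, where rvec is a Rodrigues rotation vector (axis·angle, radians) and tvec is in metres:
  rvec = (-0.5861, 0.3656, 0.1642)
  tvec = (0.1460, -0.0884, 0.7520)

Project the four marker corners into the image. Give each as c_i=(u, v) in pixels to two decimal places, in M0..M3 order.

Intrinsics K: fx=738.8, fy=850.1, cx=305.2, cy=221.6
Marker side s = 0.184 m; corners in marker frame (Z=0):
  M0 = (-0.0920, +0.0920, 0)
  M1 = (+0.0920, +0.0920, 0)
  M2 = (+0.0920, -0.0920, 0)
  M3 = (-0.0920, -0.0920, 0)
rvec = (-0.5861, 0.3656, 0.1642), |rvec| = θ = 0.71003 rad = 40.682°
Rodrigues: sinθ=0.65185, 1−cosθ=0.24166; R = I + sinθ·[k]× + (1−cosθ)·[k]×²:
    [+0.92301 -0.25346 +0.28952]
    [+0.04803 +0.82242 +0.56686]
    [-0.38178 -0.50930 +0.77127]
t = (0.1460, -0.0884, 0.7520) m
M0: Pc = R·M0+t = (+0.03777, -0.01716, +0.74027); u = 738.8·(+0.03777)/0.74027 + 305.2 = 342.8903, v = 850.1·(-0.01716)/0.74027 + 221.6 = 201.8975
M1: Pc = R·M1+t = (+0.20760, -0.00832, +0.67002); u = 738.8·(+0.20760)/0.67002 + 305.2 = 534.1087, v = 850.1·(-0.00832)/0.67002 + 221.6 = 211.0455
M2: Pc = R·M2+t = (+0.25423, -0.15964, +0.76373); u = 738.8·(+0.25423)/0.76373 + 305.2 = 551.1352, v = 850.1·(-0.15964)/0.76373 + 221.6 = 43.9036
M3: Pc = R·M3+t = (+0.08440, -0.16848, +0.83398); u = 738.8·(+0.08440)/0.83398 + 305.2 = 379.9693, v = 850.1·(-0.16848)/0.83398 + 221.6 = 49.8620

c0=(342.89, 201.90) c1=(534.11, 211.05) c2=(551.14, 43.90) c3=(379.97, 49.86)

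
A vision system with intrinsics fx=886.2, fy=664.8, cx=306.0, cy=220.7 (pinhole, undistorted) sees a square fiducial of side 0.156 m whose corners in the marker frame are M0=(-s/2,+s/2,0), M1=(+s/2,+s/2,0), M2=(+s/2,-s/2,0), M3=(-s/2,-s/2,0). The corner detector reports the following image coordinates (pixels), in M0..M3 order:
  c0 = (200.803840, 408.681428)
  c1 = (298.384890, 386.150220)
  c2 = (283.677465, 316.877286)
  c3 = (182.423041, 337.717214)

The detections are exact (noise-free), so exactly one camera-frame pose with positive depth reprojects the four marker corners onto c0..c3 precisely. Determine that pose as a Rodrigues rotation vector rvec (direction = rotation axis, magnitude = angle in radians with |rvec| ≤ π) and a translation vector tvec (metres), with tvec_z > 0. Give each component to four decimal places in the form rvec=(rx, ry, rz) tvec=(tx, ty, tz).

Intrinsics K: fx=886.2, fy=664.8, cx=306.0, cy=220.7
Marker side s = 0.156 m; corners in marker frame (Z=0):
  M0 = (-0.0780, +0.0780, 0)
  M1 = (+0.0780, +0.0780, 0)
  M2 = (+0.0780, -0.0780, 0)
  M3 = (-0.0780, -0.0780, 0)
Detected image corners:
  c0 = (200.803840, 408.681428) px
  c1 = (298.384890, 386.150220) px
  c2 = (283.677465, 316.877286) px
  c3 = (182.423041, 337.717214) px
Planar DLT: solve 8×8 A·h = b for H (H[2,2]=1):
  H  [+689.40695 +154.30766 +242.29213]
  H  [-60.56686 +522.14334 +362.72233]
  H  [+0.21671 +0.20079 +1.00000]
B = K⁻¹H; ‖b₁‖=0.753597, ‖b₂‖=0.753597; λ = 2/(‖b₁‖+‖b₂‖) = 1.326969, sign → tz>0 ⇒ λ=+1.326969
r₁ = λ·B[:,0] = (+0.93300,-0.21636,+0.28757); r₂ = λ·B[:,1] = (+0.13906,+0.95377,+0.26644)
r₃ = r₁×r₂ = (-0.33193,-0.20860,+0.91995); SVD([r₁ r₂ r₃]) → R = UVᵀ:
  R  [+0.93300 +0.13906 -0.33193]
  R  [-0.21636 +0.95377 -0.20860]
  R  [+0.28757 +0.26644 +0.91995]
t = (-0.09539, +0.28348, +1.32697) m
tr R = 2.806719; θ = arccos((tr R − 1)/2) = 0.443257 rad = 25.397°
axis k = ((R−Rᵀ)₃₂, (R−Rᵀ)₁₃, (R−Rᵀ)₂₁) / (2 sinθ) = (+0.553809, -0.722224, -0.414352)
rvec = θ·k = (+0.245480, -0.320131, -0.183665)

rvec=(0.2455, -0.3201, -0.1837) tvec=(-0.0954, 0.2835, 1.3270)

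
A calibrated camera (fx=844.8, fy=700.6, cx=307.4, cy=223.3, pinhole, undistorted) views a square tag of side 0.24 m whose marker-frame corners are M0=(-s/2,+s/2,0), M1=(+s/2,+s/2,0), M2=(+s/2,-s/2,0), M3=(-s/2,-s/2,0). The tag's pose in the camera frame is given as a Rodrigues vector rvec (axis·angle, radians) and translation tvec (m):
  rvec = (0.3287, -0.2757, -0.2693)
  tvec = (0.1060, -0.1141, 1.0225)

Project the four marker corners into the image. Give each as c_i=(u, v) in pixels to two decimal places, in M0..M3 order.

c0=(323.96, 244.60) c1=(495.47, 196.99) c2=(468.20, 42.54) c3=(280.03, 85.79)

Intrinsics K: fx=844.8, fy=700.6, cx=307.4, cy=223.3
Marker side s = 0.24 m; corners in marker frame (Z=0):
  M0 = (-0.1200, +0.1200, 0)
  M1 = (+0.1200, +0.1200, 0)
  M2 = (+0.1200, -0.1200, 0)
  M3 = (-0.1200, -0.1200, 0)
rvec = (0.3287, -0.2757, -0.2693), |rvec| = θ = 0.50653 rad = 29.022°
Rodrigues: sinθ=0.48515, 1−cosθ=0.12557; R = I + sinθ·[k]× + (1−cosθ)·[k]×²:
    [+0.92731 +0.21358 -0.30738]
    [-0.30228 +0.91163 -0.27849]
    [+0.22074 +0.35116 +0.90992]
t = (0.1060, -0.1141, 1.0225) m
M0: Pc = R·M0+t = (+0.02035, +0.03157, +1.03815); u = 844.8·(+0.02035)/1.03815 + 307.4 = 323.9621, v = 700.6·(+0.03157)/1.03815 + 223.3 = 244.6048
M1: Pc = R·M1+t = (+0.24291, -0.04098, +1.09113); u = 844.8·(+0.24291)/1.09113 + 307.4 = 495.4691, v = 700.6·(-0.04098)/1.09113 + 223.3 = 196.9885
M2: Pc = R·M2+t = (+0.19165, -0.25977, +1.00685); u = 844.8·(+0.19165)/1.00685 + 307.4 = 468.2022, v = 700.6·(-0.25977)/1.00685 + 223.3 = 42.5436
M3: Pc = R·M3+t = (-0.03091, -0.18722, +0.95387); u = 844.8·(-0.03091)/0.95387 + 307.4 = 280.0275, v = 700.6·(-0.18722)/0.95387 + 223.3 = 85.7893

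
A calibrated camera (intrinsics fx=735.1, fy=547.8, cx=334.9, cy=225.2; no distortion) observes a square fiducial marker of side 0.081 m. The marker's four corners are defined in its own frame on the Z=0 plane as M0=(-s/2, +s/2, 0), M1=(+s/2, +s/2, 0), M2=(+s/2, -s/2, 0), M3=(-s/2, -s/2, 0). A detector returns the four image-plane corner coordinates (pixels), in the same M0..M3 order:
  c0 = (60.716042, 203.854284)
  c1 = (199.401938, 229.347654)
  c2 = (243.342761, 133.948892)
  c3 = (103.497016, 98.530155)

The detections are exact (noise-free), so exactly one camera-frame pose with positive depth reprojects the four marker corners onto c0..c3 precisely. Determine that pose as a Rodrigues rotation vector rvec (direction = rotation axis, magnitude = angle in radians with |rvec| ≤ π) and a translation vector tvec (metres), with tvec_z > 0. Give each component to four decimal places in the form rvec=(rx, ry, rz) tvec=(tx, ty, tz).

Intrinsics K: fx=735.1, fy=547.8, cx=334.9, cy=225.2
Marker side s = 0.081 m; corners in marker frame (Z=0):
  M0 = (-0.0405, +0.0405, 0)
  M1 = (+0.0405, +0.0405, 0)
  M2 = (+0.0405, -0.0405, 0)
  M3 = (-0.0405, -0.0405, 0)
Detected image corners:
  c0 = (60.716042, 203.854284) px
  c1 = (199.401938, 229.347654) px
  c2 = (243.342761, 133.948892) px
  c3 = (103.497016, 98.530155) px
Planar DLT: solve 8×8 A·h = b for H (H[2,2]=1):
  H  [+1884.14873 -468.67691 +154.41755]
  H  [+555.80978 +1309.76911 +167.98746]
  H  [+1.08703 +0.44127 +1.00000]
B = K⁻¹H; ‖b₁‖=2.404187, ‖b₂‖=2.404187; λ = 2/(‖b₁‖+‖b₂‖) = 0.415941, sign → tz>0 ⇒ λ=+0.415941
r₁ = λ·B[:,0] = (+0.86012,+0.23615,+0.45214); r₂ = λ·B[:,1] = (-0.34881,+0.91905,+0.18354)
r₃ = r₁×r₂ = (-0.37219,-0.31558,+0.87286); SVD([r₁ r₂ r₃]) → R = UVᵀ:
  R  [+0.86012 -0.34881 -0.37219]
  R  [+0.23615 +0.91905 -0.31558]
  R  [+0.45214 +0.18354 +0.87286]
t = (-0.10212, -0.04344, +0.41594) m
tr R = 2.652021; θ = arccos((tr R − 1)/2) = 0.598804 rad = 34.309°
axis k = ((R−Rᵀ)₃₂, (R−Rᵀ)₁₃, (R−Rᵀ)₂₁) / (2 sinθ) = (+0.442754, -0.731242, +0.518897)
rvec = θ·k = (+0.265123, -0.437870, +0.310718)

rvec=(0.2651, -0.4379, 0.3107) tvec=(-0.1021, -0.0434, 0.4159)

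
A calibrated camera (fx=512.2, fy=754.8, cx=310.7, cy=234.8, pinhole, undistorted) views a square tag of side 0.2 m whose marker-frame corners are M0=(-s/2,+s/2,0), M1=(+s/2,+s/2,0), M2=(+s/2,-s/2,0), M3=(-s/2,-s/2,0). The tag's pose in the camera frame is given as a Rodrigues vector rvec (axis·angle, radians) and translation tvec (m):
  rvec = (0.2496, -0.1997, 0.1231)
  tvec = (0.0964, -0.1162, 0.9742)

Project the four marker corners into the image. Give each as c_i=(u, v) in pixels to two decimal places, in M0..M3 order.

Intrinsics K: fx=512.2, fy=754.8, cx=310.7, cy=234.8
Marker side s = 0.2 m; corners in marker frame (Z=0):
  M0 = (-0.1000, +0.1000, 0)
  M1 = (+0.1000, +0.1000, 0)
  M2 = (+0.1000, -0.1000, 0)
  M3 = (-0.1000, -0.1000, 0)
rvec = (0.2496, -0.1997, 0.1231), |rvec| = θ = 0.34254 rad = 19.626°
Rodrigues: sinθ=0.33588, 1−cosθ=0.05810; R = I + sinθ·[k]× + (1−cosθ)·[k]×²:
    [+0.97275 -0.14539 -0.18060]
    [+0.09603 +0.96165 -0.25692]
    [+0.21103 +0.23258 +0.94941]
t = (0.0964, -0.1162, 0.9742) m
M0: Pc = R·M0+t = (-0.01541, -0.02964, +0.97635); u = 512.2·(-0.01541)/0.97635 + 310.7 = 302.6139, v = 754.8·(-0.02964)/0.97635 + 234.8 = 211.8877
M1: Pc = R·M1+t = (+0.17914, -0.01043, +1.01856); u = 512.2·(+0.17914)/1.01856 + 310.7 = 400.7817, v = 754.8·(-0.01043)/1.01856 + 234.8 = 227.0692
M2: Pc = R·M2+t = (+0.20821, -0.20276, +0.97205); u = 512.2·(+0.20821)/0.97205 + 310.7 = 420.4141, v = 754.8·(-0.20276)/0.97205 + 234.8 = 77.3537
M3: Pc = R·M3+t = (+0.01366, -0.22197, +0.92984); u = 512.2·(+0.01366)/0.92984 + 310.7 = 318.2265, v = 754.8·(-0.22197)/0.92984 + 234.8 = 54.6170

c0=(302.61, 211.89) c1=(400.78, 227.07) c2=(420.41, 77.35) c3=(318.23, 54.62)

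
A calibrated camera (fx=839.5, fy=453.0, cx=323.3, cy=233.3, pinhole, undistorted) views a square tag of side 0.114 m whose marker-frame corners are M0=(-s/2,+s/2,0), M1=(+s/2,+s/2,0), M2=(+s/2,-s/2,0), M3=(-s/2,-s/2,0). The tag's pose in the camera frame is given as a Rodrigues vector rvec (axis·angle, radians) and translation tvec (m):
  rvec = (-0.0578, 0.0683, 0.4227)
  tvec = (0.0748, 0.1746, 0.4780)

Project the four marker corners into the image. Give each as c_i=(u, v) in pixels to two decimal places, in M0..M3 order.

c0=(322.39, 425.09) c1=(507.17, 473.41) c2=(588.10, 372.22) c3=(403.65, 326.23)

Intrinsics K: fx=839.5, fy=453.0, cx=323.3, cy=233.3
Marker side s = 0.114 m; corners in marker frame (Z=0):
  M0 = (-0.0570, +0.0570, 0)
  M1 = (+0.0570, +0.0570, 0)
  M2 = (+0.0570, -0.0570, 0)
  M3 = (-0.0570, -0.0570, 0)
rvec = (-0.0578, 0.0683, 0.4227), |rvec| = θ = 0.43207 rad = 24.756°
Rodrigues: sinθ=0.41875, 1−cosθ=0.09190; R = I + sinθ·[k]× + (1−cosθ)·[k]×²:
    [+0.90975 -0.41161 +0.05417]
    [+0.40773 +0.91040 +0.07023]
    [-0.07822 -0.04181 +0.99606]
t = (0.0748, 0.1746, 0.4780) m
M0: Pc = R·M0+t = (-0.00052, +0.20325, +0.48008); u = 839.5·(-0.00052)/0.48008 + 323.3 = 322.3949, v = 453.0·(+0.20325)/0.48008 + 233.3 = 425.0891
M1: Pc = R·M1+t = (+0.10319, +0.24973, +0.47116); u = 839.5·(+0.10319)/0.47116 + 323.3 = 507.1682, v = 453.0·(+0.24973)/0.47116 + 233.3 = 473.4085
M2: Pc = R·M2+t = (+0.15012, +0.14595, +0.47592); u = 839.5·(+0.15012)/0.47592 + 323.3 = 588.0978, v = 453.0·(+0.14595)/0.47592 + 233.3 = 372.2177
M3: Pc = R·M3+t = (+0.04641, +0.09947, +0.48484); u = 839.5·(+0.04641)/0.48484 + 323.3 = 403.6524, v = 453.0·(+0.09947)/0.48484 + 233.3 = 326.2344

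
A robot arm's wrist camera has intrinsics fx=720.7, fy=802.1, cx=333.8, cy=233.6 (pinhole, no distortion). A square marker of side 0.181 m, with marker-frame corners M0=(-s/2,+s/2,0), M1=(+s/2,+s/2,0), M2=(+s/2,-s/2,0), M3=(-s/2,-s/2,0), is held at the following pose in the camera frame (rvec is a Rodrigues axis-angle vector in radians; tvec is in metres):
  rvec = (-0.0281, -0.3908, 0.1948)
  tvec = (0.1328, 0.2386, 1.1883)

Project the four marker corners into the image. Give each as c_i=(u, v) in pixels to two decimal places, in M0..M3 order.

c0=(355.27, 449.98) c1=(451.24, 461.04) c2=(469.58, 342.92) c3=(375.65, 325.04)

Intrinsics K: fx=720.7, fy=802.1, cx=333.8, cy=233.6
Marker side s = 0.181 m; corners in marker frame (Z=0):
  M0 = (-0.0905, +0.0905, 0)
  M1 = (+0.0905, +0.0905, 0)
  M2 = (+0.0905, -0.0905, 0)
  M3 = (-0.0905, -0.0905, 0)
rvec = (-0.0281, -0.3908, 0.1948), |rvec| = θ = 0.43756 rad = 25.071°
Rodrigues: sinθ=0.42373, 1−cosθ=0.09421; R = I + sinθ·[k]× + (1−cosθ)·[k]×²:
    [+0.90618 -0.18324 -0.38114]
    [+0.19405 +0.98094 -0.01025]
    [+0.37575 -0.06467 +0.92446]
t = (0.1328, 0.2386, 1.1883) m
M0: Pc = R·M0+t = (+0.03421, +0.30981, +1.14844); u = 720.7·(+0.03421)/1.14844 + 333.8 = 355.2671, v = 802.1·(+0.30981)/1.14844 + 233.6 = 449.9816
M1: Pc = R·M1+t = (+0.19823, +0.34494, +1.21645); u = 720.7·(+0.19823)/1.21645 + 333.8 = 451.2409, v = 802.1·(+0.34494)/1.21645 + 233.6 = 461.0427
M2: Pc = R·M2+t = (+0.23139, +0.16739, +1.22816); u = 720.7·(+0.23139)/1.22816 + 333.8 = 469.5840, v = 802.1·(+0.16739)/1.22816 + 233.6 = 342.9186
M3: Pc = R·M3+t = (+0.06737, +0.13226, +1.16015); u = 720.7·(+0.06737)/1.16015 + 333.8 = 375.6539, v = 802.1·(+0.13226)/1.16015 + 233.6 = 325.0443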